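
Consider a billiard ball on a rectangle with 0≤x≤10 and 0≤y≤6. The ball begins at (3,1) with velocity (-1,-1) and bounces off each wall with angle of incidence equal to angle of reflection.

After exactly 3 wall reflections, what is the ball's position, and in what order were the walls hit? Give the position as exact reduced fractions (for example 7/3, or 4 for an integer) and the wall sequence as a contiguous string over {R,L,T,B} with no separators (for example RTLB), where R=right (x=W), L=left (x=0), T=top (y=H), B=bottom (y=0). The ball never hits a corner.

Final position: (4,6)
Wall sequence: BLT

1. t=1 → B at (2,0); v=(-1,1)
2. t=2 → L at (0,2); v=(1,1)
3. t=4 → T at (4,6); v=(1,-1)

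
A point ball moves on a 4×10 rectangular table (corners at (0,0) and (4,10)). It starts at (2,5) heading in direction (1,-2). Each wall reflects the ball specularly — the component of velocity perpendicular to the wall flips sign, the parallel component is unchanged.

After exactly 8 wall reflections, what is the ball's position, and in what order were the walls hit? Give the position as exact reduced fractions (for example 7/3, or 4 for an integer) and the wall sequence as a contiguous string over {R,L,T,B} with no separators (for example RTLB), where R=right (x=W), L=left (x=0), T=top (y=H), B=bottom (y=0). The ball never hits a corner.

1. t=2 → R at (4,1); v=(-1,-2)
2. t=1/2 → B at (7/2,0); v=(-1,2)
3. t=7/2 → L at (0,7); v=(1,2)
4. t=3/2 → T at (3/2,10); v=(1,-2)
5. t=5/2 → R at (4,5); v=(-1,-2)
6. t=5/2 → B at (3/2,0); v=(-1,2)
7. t=3/2 → L at (0,3); v=(1,2)
8. t=7/2 → T at (7/2,10); v=(1,-2)

Final position: (7/2,10)
Wall sequence: RBLTRBLT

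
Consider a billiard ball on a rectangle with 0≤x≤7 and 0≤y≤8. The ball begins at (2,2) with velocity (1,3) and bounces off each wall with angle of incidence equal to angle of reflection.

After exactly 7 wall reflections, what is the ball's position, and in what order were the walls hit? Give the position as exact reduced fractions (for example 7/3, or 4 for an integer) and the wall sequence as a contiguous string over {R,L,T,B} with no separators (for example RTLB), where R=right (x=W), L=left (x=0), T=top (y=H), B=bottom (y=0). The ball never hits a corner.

1. t=2 → T at (4,8); v=(1,-3)
2. t=8/3 → B at (20/3,0); v=(1,3)
3. t=1/3 → R at (7,1); v=(-1,3)
4. t=7/3 → T at (14/3,8); v=(-1,-3)
5. t=8/3 → B at (2,0); v=(-1,3)
6. t=2 → L at (0,6); v=(1,3)
7. t=2/3 → T at (2/3,8); v=(1,-3)

Final position: (2/3,8)
Wall sequence: TBRTBLT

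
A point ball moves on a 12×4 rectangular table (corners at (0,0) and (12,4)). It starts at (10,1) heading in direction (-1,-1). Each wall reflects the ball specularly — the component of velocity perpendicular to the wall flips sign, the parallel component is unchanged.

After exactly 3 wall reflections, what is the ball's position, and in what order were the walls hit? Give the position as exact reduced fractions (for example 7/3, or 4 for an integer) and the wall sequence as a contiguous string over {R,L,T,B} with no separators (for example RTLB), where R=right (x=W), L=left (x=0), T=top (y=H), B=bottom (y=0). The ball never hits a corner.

Final position: (1,0)
Wall sequence: BTB

1. t=1 → B at (9,0); v=(-1,1)
2. t=4 → T at (5,4); v=(-1,-1)
3. t=4 → B at (1,0); v=(-1,1)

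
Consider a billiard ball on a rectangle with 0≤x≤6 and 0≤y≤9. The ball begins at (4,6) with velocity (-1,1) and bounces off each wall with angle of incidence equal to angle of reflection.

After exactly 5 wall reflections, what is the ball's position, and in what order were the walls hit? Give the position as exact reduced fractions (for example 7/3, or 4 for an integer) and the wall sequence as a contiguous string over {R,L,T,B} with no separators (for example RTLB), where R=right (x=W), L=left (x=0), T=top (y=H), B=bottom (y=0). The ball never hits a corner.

1. t=3 → T at (1,9); v=(-1,-1)
2. t=1 → L at (0,8); v=(1,-1)
3. t=6 → R at (6,2); v=(-1,-1)
4. t=2 → B at (4,0); v=(-1,1)
5. t=4 → L at (0,4); v=(1,1)

Final position: (0,4)
Wall sequence: TLRBL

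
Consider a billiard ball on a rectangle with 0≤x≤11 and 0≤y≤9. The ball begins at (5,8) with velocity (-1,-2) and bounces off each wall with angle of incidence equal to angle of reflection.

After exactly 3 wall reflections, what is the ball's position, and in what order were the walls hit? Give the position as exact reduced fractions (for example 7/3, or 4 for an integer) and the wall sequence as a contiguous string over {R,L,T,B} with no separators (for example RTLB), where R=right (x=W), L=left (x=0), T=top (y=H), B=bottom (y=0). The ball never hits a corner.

1. t=4 → B at (1,0); v=(-1,2)
2. t=1 → L at (0,2); v=(1,2)
3. t=7/2 → T at (7/2,9); v=(1,-2)

Final position: (7/2,9)
Wall sequence: BLT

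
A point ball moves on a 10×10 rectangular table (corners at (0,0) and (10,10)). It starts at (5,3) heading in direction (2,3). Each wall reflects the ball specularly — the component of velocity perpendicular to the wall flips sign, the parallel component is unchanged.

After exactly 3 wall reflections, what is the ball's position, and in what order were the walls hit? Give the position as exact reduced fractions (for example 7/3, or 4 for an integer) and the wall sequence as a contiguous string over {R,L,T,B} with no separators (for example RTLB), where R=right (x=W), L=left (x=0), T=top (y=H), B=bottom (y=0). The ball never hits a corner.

Final position: (11/3,0)
Wall sequence: TRB

1. t=7/3 → T at (29/3,10); v=(2,-3)
2. t=1/6 → R at (10,19/2); v=(-2,-3)
3. t=19/6 → B at (11/3,0); v=(-2,3)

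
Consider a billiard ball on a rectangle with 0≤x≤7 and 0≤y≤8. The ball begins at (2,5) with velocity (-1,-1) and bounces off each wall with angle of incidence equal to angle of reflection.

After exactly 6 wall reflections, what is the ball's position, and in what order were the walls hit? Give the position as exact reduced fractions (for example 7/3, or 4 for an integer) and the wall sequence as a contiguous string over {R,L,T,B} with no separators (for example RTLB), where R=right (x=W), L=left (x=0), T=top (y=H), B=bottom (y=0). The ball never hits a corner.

1. t=2 → L at (0,3); v=(1,-1)
2. t=3 → B at (3,0); v=(1,1)
3. t=4 → R at (7,4); v=(-1,1)
4. t=4 → T at (3,8); v=(-1,-1)
5. t=3 → L at (0,5); v=(1,-1)
6. t=5 → B at (5,0); v=(1,1)

Final position: (5,0)
Wall sequence: LBRTLB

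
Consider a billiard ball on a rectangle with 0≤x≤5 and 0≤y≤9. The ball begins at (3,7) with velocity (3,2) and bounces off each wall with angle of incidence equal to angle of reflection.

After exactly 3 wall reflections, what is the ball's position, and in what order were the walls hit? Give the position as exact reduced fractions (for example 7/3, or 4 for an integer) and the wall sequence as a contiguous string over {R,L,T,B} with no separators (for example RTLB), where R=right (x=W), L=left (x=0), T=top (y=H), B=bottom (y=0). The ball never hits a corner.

Final position: (0,19/3)
Wall sequence: RTL

1. t=2/3 → R at (5,25/3); v=(-3,2)
2. t=1/3 → T at (4,9); v=(-3,-2)
3. t=4/3 → L at (0,19/3); v=(3,-2)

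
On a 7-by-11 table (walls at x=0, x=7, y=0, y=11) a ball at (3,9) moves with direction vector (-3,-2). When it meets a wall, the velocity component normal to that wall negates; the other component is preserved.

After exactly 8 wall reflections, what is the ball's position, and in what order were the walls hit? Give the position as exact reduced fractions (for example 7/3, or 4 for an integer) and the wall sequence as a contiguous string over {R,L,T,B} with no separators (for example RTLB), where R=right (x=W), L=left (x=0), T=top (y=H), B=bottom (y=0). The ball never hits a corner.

1. t=1 → L at (0,7); v=(3,-2)
2. t=7/3 → R at (7,7/3); v=(-3,-2)
3. t=7/6 → B at (7/2,0); v=(-3,2)
4. t=7/6 → L at (0,7/3); v=(3,2)
5. t=7/3 → R at (7,7); v=(-3,2)
6. t=2 → T at (1,11); v=(-3,-2)
7. t=1/3 → L at (0,31/3); v=(3,-2)
8. t=7/3 → R at (7,17/3); v=(-3,-2)

Final position: (7,17/3)
Wall sequence: LRBLRTLR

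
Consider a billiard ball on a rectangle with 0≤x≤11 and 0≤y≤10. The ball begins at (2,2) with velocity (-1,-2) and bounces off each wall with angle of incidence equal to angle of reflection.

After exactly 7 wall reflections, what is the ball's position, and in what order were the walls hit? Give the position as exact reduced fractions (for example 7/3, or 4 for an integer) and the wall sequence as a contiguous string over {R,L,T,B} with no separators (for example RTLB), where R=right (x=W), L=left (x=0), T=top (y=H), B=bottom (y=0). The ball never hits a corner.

1. t=1 → B at (1,0); v=(-1,2)
2. t=1 → L at (0,2); v=(1,2)
3. t=4 → T at (4,10); v=(1,-2)
4. t=5 → B at (9,0); v=(1,2)
5. t=2 → R at (11,4); v=(-1,2)
6. t=3 → T at (8,10); v=(-1,-2)
7. t=5 → B at (3,0); v=(-1,2)

Final position: (3,0)
Wall sequence: BLTBRTB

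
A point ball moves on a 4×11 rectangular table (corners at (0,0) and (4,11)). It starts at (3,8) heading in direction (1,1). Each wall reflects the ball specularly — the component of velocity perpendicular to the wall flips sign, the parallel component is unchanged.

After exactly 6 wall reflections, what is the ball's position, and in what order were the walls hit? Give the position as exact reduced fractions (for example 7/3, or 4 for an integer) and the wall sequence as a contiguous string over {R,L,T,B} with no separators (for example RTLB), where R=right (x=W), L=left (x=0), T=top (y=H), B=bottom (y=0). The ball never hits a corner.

Final position: (1,0)
Wall sequence: RTLRLB

1. t=1 → R at (4,9); v=(-1,1)
2. t=2 → T at (2,11); v=(-1,-1)
3. t=2 → L at (0,9); v=(1,-1)
4. t=4 → R at (4,5); v=(-1,-1)
5. t=4 → L at (0,1); v=(1,-1)
6. t=1 → B at (1,0); v=(1,1)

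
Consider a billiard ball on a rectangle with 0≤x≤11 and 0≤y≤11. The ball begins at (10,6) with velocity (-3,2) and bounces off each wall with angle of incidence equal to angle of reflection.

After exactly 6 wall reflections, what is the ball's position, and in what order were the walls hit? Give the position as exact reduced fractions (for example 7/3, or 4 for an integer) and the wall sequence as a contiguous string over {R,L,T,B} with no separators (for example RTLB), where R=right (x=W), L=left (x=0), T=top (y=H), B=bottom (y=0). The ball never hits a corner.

1. t=5/2 → T at (5/2,11); v=(-3,-2)
2. t=5/6 → L at (0,28/3); v=(3,-2)
3. t=11/3 → R at (11,2); v=(-3,-2)
4. t=1 → B at (8,0); v=(-3,2)
5. t=8/3 → L at (0,16/3); v=(3,2)
6. t=17/6 → T at (17/2,11); v=(3,-2)

Final position: (17/2,11)
Wall sequence: TLRBLT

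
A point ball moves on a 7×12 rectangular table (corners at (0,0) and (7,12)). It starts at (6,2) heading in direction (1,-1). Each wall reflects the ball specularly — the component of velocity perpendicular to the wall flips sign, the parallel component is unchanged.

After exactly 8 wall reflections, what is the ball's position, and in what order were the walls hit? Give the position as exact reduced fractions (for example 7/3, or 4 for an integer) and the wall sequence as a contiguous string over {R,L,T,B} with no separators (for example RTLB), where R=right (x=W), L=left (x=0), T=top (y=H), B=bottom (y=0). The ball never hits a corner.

Final position: (7,3)
Wall sequence: RBLTRLBR

1. t=1 → R at (7,1); v=(-1,-1)
2. t=1 → B at (6,0); v=(-1,1)
3. t=6 → L at (0,6); v=(1,1)
4. t=6 → T at (6,12); v=(1,-1)
5. t=1 → R at (7,11); v=(-1,-1)
6. t=7 → L at (0,4); v=(1,-1)
7. t=4 → B at (4,0); v=(1,1)
8. t=3 → R at (7,3); v=(-1,1)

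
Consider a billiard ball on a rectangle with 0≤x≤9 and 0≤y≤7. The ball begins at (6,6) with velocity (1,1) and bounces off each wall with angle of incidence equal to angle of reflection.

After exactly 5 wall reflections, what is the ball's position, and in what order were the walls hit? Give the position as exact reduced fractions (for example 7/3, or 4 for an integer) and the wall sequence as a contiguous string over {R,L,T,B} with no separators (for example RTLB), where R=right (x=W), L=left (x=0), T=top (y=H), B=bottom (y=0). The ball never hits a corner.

1. t=1 → T at (7,7); v=(1,-1)
2. t=2 → R at (9,5); v=(-1,-1)
3. t=5 → B at (4,0); v=(-1,1)
4. t=4 → L at (0,4); v=(1,1)
5. t=3 → T at (3,7); v=(1,-1)

Final position: (3,7)
Wall sequence: TRBLT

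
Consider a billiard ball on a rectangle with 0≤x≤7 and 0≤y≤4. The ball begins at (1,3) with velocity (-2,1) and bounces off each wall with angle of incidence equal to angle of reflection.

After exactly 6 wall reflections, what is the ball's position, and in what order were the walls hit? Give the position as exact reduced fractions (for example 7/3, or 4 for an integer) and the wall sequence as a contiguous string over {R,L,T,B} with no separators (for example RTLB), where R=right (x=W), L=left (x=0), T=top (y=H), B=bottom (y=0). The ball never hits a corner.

Final position: (3,4)
Wall sequence: LTRBLT

1. t=1/2 → L at (0,7/2); v=(2,1)
2. t=1/2 → T at (1,4); v=(2,-1)
3. t=3 → R at (7,1); v=(-2,-1)
4. t=1 → B at (5,0); v=(-2,1)
5. t=5/2 → L at (0,5/2); v=(2,1)
6. t=3/2 → T at (3,4); v=(2,-1)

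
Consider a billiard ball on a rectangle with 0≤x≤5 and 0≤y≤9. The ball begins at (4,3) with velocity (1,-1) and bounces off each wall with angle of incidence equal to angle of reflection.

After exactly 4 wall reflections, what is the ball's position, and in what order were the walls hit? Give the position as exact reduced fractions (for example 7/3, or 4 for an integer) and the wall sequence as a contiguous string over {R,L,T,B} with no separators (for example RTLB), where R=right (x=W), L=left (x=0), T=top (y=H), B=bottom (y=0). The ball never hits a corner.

Final position: (5,8)
Wall sequence: RBLR

1. t=1 → R at (5,2); v=(-1,-1)
2. t=2 → B at (3,0); v=(-1,1)
3. t=3 → L at (0,3); v=(1,1)
4. t=5 → R at (5,8); v=(-1,1)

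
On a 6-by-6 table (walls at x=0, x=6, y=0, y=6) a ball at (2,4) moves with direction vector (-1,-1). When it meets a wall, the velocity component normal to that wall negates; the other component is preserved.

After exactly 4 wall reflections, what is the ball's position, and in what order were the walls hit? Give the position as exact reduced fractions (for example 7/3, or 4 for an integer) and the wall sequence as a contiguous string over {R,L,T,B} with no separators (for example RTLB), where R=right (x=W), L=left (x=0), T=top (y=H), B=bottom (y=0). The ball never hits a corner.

1. t=2 → L at (0,2); v=(1,-1)
2. t=2 → B at (2,0); v=(1,1)
3. t=4 → R at (6,4); v=(-1,1)
4. t=2 → T at (4,6); v=(-1,-1)

Final position: (4,6)
Wall sequence: LBRT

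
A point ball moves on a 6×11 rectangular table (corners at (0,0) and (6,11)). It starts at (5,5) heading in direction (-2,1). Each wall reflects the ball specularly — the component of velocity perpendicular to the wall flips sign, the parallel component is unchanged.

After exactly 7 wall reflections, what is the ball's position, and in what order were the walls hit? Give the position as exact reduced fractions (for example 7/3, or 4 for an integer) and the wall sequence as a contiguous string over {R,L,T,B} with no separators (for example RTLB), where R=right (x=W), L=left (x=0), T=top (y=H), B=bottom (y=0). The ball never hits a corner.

1. t=5/2 → L at (0,15/2); v=(2,1)
2. t=3 → R at (6,21/2); v=(-2,1)
3. t=1/2 → T at (5,11); v=(-2,-1)
4. t=5/2 → L at (0,17/2); v=(2,-1)
5. t=3 → R at (6,11/2); v=(-2,-1)
6. t=3 → L at (0,5/2); v=(2,-1)
7. t=5/2 → B at (5,0); v=(2,1)

Final position: (5,0)
Wall sequence: LRTLRLB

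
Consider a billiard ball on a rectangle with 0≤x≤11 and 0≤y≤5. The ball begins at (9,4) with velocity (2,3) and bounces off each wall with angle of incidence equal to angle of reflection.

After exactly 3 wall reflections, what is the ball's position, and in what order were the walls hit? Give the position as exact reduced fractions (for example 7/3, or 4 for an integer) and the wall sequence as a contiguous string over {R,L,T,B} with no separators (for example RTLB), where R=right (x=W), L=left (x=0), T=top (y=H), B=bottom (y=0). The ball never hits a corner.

1. t=1/3 → T at (29/3,5); v=(2,-3)
2. t=2/3 → R at (11,3); v=(-2,-3)
3. t=1 → B at (9,0); v=(-2,3)

Final position: (9,0)
Wall sequence: TRB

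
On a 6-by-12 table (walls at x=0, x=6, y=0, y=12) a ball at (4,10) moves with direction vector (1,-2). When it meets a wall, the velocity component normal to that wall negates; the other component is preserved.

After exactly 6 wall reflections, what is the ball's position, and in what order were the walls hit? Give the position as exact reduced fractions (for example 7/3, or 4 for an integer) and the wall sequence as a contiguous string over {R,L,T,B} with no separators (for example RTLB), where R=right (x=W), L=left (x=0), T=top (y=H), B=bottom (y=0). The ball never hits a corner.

Final position: (3,0)
Wall sequence: RBLTRB

1. t=2 → R at (6,6); v=(-1,-2)
2. t=3 → B at (3,0); v=(-1,2)
3. t=3 → L at (0,6); v=(1,2)
4. t=3 → T at (3,12); v=(1,-2)
5. t=3 → R at (6,6); v=(-1,-2)
6. t=3 → B at (3,0); v=(-1,2)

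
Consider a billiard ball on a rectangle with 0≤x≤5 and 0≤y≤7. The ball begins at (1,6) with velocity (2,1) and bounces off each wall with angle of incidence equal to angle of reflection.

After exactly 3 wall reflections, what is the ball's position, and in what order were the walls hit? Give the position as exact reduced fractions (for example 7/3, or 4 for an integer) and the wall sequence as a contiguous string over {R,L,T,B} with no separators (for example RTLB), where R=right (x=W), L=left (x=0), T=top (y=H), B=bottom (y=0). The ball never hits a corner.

Final position: (0,7/2)
Wall sequence: TRL

1. t=1 → T at (3,7); v=(2,-1)
2. t=1 → R at (5,6); v=(-2,-1)
3. t=5/2 → L at (0,7/2); v=(2,-1)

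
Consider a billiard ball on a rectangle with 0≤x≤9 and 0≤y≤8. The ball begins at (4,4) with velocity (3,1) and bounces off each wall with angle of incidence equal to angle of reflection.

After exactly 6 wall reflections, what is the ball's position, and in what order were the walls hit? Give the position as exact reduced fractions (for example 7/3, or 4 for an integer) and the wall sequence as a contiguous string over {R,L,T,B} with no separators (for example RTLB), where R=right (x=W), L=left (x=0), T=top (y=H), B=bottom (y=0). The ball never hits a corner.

Final position: (4,0)
Wall sequence: RTLRLB

1. t=5/3 → R at (9,17/3); v=(-3,1)
2. t=7/3 → T at (2,8); v=(-3,-1)
3. t=2/3 → L at (0,22/3); v=(3,-1)
4. t=3 → R at (9,13/3); v=(-3,-1)
5. t=3 → L at (0,4/3); v=(3,-1)
6. t=4/3 → B at (4,0); v=(3,1)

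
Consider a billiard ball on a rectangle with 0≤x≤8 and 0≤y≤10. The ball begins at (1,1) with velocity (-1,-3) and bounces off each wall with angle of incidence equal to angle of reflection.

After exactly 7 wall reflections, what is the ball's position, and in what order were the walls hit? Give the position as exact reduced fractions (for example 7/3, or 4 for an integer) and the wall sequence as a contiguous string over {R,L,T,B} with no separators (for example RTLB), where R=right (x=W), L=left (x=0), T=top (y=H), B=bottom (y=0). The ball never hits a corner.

Final position: (10/3,0)
Wall sequence: BLTBRTB

1. t=1/3 → B at (2/3,0); v=(-1,3)
2. t=2/3 → L at (0,2); v=(1,3)
3. t=8/3 → T at (8/3,10); v=(1,-3)
4. t=10/3 → B at (6,0); v=(1,3)
5. t=2 → R at (8,6); v=(-1,3)
6. t=4/3 → T at (20/3,10); v=(-1,-3)
7. t=10/3 → B at (10/3,0); v=(-1,3)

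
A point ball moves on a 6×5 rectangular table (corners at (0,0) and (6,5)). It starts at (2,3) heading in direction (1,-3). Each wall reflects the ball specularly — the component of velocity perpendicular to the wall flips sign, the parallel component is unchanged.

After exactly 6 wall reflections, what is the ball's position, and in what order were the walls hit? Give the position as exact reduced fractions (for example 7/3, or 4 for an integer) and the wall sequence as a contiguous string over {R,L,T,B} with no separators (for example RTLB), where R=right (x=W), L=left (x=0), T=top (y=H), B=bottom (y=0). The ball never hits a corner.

1. t=1 → B at (3,0); v=(1,3)
2. t=5/3 → T at (14/3,5); v=(1,-3)
3. t=4/3 → R at (6,1); v=(-1,-3)
4. t=1/3 → B at (17/3,0); v=(-1,3)
5. t=5/3 → T at (4,5); v=(-1,-3)
6. t=5/3 → B at (7/3,0); v=(-1,3)

Final position: (7/3,0)
Wall sequence: BTRBTB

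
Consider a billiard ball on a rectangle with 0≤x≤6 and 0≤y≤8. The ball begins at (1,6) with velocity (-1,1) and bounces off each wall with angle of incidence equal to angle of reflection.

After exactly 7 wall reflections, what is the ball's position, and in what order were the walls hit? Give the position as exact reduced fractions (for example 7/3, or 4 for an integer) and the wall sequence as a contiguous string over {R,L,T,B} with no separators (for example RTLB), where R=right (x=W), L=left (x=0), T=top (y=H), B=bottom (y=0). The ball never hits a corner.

Final position: (6,7)
Wall sequence: LTRBLTR

1. t=1 → L at (0,7); v=(1,1)
2. t=1 → T at (1,8); v=(1,-1)
3. t=5 → R at (6,3); v=(-1,-1)
4. t=3 → B at (3,0); v=(-1,1)
5. t=3 → L at (0,3); v=(1,1)
6. t=5 → T at (5,8); v=(1,-1)
7. t=1 → R at (6,7); v=(-1,-1)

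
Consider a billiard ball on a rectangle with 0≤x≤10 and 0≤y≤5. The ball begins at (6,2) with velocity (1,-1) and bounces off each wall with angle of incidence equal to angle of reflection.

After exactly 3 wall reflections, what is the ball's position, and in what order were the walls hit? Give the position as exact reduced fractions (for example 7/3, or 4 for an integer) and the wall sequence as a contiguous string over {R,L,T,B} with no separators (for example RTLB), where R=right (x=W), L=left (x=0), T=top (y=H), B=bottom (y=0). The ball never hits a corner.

1. t=2 → B at (8,0); v=(1,1)
2. t=2 → R at (10,2); v=(-1,1)
3. t=3 → T at (7,5); v=(-1,-1)

Final position: (7,5)
Wall sequence: BRT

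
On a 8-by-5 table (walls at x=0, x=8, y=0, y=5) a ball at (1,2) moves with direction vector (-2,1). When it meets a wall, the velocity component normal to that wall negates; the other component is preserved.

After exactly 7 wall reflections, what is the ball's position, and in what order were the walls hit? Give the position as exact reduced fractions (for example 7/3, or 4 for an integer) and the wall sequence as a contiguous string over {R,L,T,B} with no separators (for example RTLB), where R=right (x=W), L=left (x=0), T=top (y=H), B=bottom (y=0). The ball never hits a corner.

1. t=1/2 → L at (0,5/2); v=(2,1)
2. t=5/2 → T at (5,5); v=(2,-1)
3. t=3/2 → R at (8,7/2); v=(-2,-1)
4. t=7/2 → B at (1,0); v=(-2,1)
5. t=1/2 → L at (0,1/2); v=(2,1)
6. t=4 → R at (8,9/2); v=(-2,1)
7. t=1/2 → T at (7,5); v=(-2,-1)

Final position: (7,5)
Wall sequence: LTRBLRT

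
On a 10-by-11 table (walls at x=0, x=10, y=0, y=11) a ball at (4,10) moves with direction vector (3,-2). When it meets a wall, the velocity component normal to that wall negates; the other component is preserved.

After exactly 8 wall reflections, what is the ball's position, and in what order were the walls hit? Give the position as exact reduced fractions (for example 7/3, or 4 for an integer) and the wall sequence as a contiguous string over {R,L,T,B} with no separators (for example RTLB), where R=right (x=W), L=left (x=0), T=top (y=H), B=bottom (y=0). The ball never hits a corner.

Final position: (8,0)
Wall sequence: RBLRTLRB

1. t=2 → R at (10,6); v=(-3,-2)
2. t=3 → B at (1,0); v=(-3,2)
3. t=1/3 → L at (0,2/3); v=(3,2)
4. t=10/3 → R at (10,22/3); v=(-3,2)
5. t=11/6 → T at (9/2,11); v=(-3,-2)
6. t=3/2 → L at (0,8); v=(3,-2)
7. t=10/3 → R at (10,4/3); v=(-3,-2)
8. t=2/3 → B at (8,0); v=(-3,2)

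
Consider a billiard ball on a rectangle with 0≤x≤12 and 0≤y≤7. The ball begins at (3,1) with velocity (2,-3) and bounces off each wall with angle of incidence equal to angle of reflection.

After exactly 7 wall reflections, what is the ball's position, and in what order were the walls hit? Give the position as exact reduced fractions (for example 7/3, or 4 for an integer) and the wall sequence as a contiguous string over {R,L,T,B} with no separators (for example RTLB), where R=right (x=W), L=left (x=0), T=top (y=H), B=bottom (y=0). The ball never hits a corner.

1. t=1/3 → B at (11/3,0); v=(2,3)
2. t=7/3 → T at (25/3,7); v=(2,-3)
3. t=11/6 → R at (12,3/2); v=(-2,-3)
4. t=1/2 → B at (11,0); v=(-2,3)
5. t=7/3 → T at (19/3,7); v=(-2,-3)
6. t=7/3 → B at (5/3,0); v=(-2,3)
7. t=5/6 → L at (0,5/2); v=(2,3)

Final position: (0,5/2)
Wall sequence: BTRBTBL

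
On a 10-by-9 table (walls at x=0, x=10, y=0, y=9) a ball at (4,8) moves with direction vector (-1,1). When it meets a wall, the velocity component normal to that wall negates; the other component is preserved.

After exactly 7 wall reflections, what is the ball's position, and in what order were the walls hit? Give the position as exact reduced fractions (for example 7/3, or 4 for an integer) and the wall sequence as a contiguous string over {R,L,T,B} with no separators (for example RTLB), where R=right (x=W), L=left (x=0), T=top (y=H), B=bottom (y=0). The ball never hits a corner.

Final position: (4,0)
Wall sequence: TLBRTLB

1. t=1 → T at (3,9); v=(-1,-1)
2. t=3 → L at (0,6); v=(1,-1)
3. t=6 → B at (6,0); v=(1,1)
4. t=4 → R at (10,4); v=(-1,1)
5. t=5 → T at (5,9); v=(-1,-1)
6. t=5 → L at (0,4); v=(1,-1)
7. t=4 → B at (4,0); v=(1,1)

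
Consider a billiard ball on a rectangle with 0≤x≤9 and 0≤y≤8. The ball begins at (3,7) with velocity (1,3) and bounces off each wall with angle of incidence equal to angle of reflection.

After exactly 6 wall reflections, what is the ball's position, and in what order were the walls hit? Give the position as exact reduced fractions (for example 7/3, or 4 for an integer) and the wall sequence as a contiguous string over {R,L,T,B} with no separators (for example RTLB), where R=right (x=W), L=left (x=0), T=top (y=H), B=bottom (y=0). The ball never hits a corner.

1. t=1/3 → T at (10/3,8); v=(1,-3)
2. t=8/3 → B at (6,0); v=(1,3)
3. t=8/3 → T at (26/3,8); v=(1,-3)
4. t=1/3 → R at (9,7); v=(-1,-3)
5. t=7/3 → B at (20/3,0); v=(-1,3)
6. t=8/3 → T at (4,8); v=(-1,-3)

Final position: (4,8)
Wall sequence: TBTRBT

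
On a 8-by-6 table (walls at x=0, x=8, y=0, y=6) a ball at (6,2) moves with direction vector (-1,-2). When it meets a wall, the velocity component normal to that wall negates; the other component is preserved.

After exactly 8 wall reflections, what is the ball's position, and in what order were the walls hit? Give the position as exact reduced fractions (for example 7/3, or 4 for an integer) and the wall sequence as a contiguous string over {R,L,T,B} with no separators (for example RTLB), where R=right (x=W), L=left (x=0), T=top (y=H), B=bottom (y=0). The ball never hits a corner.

1. t=1 → B at (5,0); v=(-1,2)
2. t=3 → T at (2,6); v=(-1,-2)
3. t=2 → L at (0,2); v=(1,-2)
4. t=1 → B at (1,0); v=(1,2)
5. t=3 → T at (4,6); v=(1,-2)
6. t=3 → B at (7,0); v=(1,2)
7. t=1 → R at (8,2); v=(-1,2)
8. t=2 → T at (6,6); v=(-1,-2)

Final position: (6,6)
Wall sequence: BTLBTBRT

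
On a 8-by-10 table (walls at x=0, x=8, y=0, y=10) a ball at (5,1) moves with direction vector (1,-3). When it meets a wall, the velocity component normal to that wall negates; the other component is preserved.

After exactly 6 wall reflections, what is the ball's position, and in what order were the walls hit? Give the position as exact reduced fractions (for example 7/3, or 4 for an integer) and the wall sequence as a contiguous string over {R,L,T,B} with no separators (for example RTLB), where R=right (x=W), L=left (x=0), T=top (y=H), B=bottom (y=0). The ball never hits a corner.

1. t=1/3 → B at (16/3,0); v=(1,3)
2. t=8/3 → R at (8,8); v=(-1,3)
3. t=2/3 → T at (22/3,10); v=(-1,-3)
4. t=10/3 → B at (4,0); v=(-1,3)
5. t=10/3 → T at (2/3,10); v=(-1,-3)
6. t=2/3 → L at (0,8); v=(1,-3)

Final position: (0,8)
Wall sequence: BRTBTL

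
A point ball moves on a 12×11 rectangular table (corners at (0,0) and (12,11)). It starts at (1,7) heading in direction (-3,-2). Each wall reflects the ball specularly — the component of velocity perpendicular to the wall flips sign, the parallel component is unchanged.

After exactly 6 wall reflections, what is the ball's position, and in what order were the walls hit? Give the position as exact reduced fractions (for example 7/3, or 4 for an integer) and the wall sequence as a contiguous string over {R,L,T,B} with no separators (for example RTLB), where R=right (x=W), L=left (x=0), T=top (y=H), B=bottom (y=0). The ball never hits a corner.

1. t=1/3 → L at (0,19/3); v=(3,-2)
2. t=19/6 → B at (19/2,0); v=(3,2)
3. t=5/6 → R at (12,5/3); v=(-3,2)
4. t=4 → L at (0,29/3); v=(3,2)
5. t=2/3 → T at (2,11); v=(3,-2)
6. t=10/3 → R at (12,13/3); v=(-3,-2)

Final position: (12,13/3)
Wall sequence: LBRLTR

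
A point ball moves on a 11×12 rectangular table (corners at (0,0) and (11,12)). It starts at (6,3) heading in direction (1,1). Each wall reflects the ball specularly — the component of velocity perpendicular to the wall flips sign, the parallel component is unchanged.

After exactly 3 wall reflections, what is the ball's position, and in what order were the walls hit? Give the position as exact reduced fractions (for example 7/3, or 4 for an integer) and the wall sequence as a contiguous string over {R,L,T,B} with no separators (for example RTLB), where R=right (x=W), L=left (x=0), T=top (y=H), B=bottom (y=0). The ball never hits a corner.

Final position: (0,5)
Wall sequence: RTL

1. t=5 → R at (11,8); v=(-1,1)
2. t=4 → T at (7,12); v=(-1,-1)
3. t=7 → L at (0,5); v=(1,-1)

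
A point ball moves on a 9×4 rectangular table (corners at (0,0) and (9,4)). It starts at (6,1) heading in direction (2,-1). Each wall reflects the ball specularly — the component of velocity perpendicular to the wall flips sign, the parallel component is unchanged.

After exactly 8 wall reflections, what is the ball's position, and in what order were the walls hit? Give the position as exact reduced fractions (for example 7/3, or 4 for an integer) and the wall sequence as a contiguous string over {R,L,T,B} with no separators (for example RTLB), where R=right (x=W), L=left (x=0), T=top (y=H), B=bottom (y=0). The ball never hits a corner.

Final position: (0,2)
Wall sequence: BRTLBRTL

1. t=1 → B at (8,0); v=(2,1)
2. t=1/2 → R at (9,1/2); v=(-2,1)
3. t=7/2 → T at (2,4); v=(-2,-1)
4. t=1 → L at (0,3); v=(2,-1)
5. t=3 → B at (6,0); v=(2,1)
6. t=3/2 → R at (9,3/2); v=(-2,1)
7. t=5/2 → T at (4,4); v=(-2,-1)
8. t=2 → L at (0,2); v=(2,-1)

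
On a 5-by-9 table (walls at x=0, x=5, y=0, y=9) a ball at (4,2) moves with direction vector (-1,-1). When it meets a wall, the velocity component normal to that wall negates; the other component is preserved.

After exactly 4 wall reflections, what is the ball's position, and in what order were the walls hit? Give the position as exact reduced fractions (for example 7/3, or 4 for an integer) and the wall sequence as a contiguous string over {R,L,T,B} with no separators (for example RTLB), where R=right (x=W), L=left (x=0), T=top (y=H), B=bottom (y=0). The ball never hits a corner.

Final position: (3,9)
Wall sequence: BLRT

1. t=2 → B at (2,0); v=(-1,1)
2. t=2 → L at (0,2); v=(1,1)
3. t=5 → R at (5,7); v=(-1,1)
4. t=2 → T at (3,9); v=(-1,-1)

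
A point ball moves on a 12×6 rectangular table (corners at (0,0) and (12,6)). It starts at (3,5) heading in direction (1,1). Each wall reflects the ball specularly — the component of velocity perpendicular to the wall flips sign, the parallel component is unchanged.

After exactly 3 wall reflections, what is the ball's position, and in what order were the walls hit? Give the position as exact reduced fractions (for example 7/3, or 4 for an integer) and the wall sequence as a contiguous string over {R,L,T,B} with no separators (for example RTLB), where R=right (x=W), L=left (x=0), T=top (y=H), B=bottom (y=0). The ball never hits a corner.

1. t=1 → T at (4,6); v=(1,-1)
2. t=6 → B at (10,0); v=(1,1)
3. t=2 → R at (12,2); v=(-1,1)

Final position: (12,2)
Wall sequence: TBR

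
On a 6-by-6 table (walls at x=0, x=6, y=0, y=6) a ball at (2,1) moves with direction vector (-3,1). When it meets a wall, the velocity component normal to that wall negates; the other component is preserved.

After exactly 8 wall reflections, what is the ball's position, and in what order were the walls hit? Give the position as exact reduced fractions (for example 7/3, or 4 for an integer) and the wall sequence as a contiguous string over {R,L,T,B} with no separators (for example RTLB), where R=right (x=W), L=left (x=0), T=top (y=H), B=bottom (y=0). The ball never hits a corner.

1. t=2/3 → L at (0,5/3); v=(3,1)
2. t=2 → R at (6,11/3); v=(-3,1)
3. t=2 → L at (0,17/3); v=(3,1)
4. t=1/3 → T at (1,6); v=(3,-1)
5. t=5/3 → R at (6,13/3); v=(-3,-1)
6. t=2 → L at (0,7/3); v=(3,-1)
7. t=2 → R at (6,1/3); v=(-3,-1)
8. t=1/3 → B at (5,0); v=(-3,1)

Final position: (5,0)
Wall sequence: LRLTRLRB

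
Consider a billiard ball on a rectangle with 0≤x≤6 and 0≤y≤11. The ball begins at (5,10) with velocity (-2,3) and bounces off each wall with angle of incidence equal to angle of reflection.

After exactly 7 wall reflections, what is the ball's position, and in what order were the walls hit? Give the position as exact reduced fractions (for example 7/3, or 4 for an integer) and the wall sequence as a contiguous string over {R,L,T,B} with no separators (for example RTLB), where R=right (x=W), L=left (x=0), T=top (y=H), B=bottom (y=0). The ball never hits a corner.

Final position: (17/3,0)
Wall sequence: TLBRTLB

1. t=1/3 → T at (13/3,11); v=(-2,-3)
2. t=13/6 → L at (0,9/2); v=(2,-3)
3. t=3/2 → B at (3,0); v=(2,3)
4. t=3/2 → R at (6,9/2); v=(-2,3)
5. t=13/6 → T at (5/3,11); v=(-2,-3)
6. t=5/6 → L at (0,17/2); v=(2,-3)
7. t=17/6 → B at (17/3,0); v=(2,3)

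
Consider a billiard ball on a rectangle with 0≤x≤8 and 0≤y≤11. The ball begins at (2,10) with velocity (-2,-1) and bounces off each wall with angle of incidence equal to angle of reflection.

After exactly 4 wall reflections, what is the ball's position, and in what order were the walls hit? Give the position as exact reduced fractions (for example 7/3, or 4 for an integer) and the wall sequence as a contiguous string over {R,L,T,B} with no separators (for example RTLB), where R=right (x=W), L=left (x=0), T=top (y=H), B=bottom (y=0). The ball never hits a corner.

1. t=1 → L at (0,9); v=(2,-1)
2. t=4 → R at (8,5); v=(-2,-1)
3. t=4 → L at (0,1); v=(2,-1)
4. t=1 → B at (2,0); v=(2,1)

Final position: (2,0)
Wall sequence: LRLB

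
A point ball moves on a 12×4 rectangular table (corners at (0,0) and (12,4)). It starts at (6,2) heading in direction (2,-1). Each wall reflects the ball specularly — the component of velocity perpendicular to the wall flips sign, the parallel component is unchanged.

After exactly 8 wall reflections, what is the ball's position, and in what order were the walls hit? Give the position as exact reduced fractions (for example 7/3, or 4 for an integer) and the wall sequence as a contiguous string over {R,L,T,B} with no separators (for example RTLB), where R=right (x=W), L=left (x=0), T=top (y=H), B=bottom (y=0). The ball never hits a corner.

Final position: (6,0)
Wall sequence: BRTLBTRB

1. t=2 → B at (10,0); v=(2,1)
2. t=1 → R at (12,1); v=(-2,1)
3. t=3 → T at (6,4); v=(-2,-1)
4. t=3 → L at (0,1); v=(2,-1)
5. t=1 → B at (2,0); v=(2,1)
6. t=4 → T at (10,4); v=(2,-1)
7. t=1 → R at (12,3); v=(-2,-1)
8. t=3 → B at (6,0); v=(-2,1)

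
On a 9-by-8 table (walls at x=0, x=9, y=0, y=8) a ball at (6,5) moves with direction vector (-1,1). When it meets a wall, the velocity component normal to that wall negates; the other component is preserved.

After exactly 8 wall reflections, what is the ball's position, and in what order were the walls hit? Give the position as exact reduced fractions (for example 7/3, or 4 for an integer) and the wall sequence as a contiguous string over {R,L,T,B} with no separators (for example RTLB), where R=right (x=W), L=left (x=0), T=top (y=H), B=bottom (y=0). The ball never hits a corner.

1. t=3 → T at (3,8); v=(-1,-1)
2. t=3 → L at (0,5); v=(1,-1)
3. t=5 → B at (5,0); v=(1,1)
4. t=4 → R at (9,4); v=(-1,1)
5. t=4 → T at (5,8); v=(-1,-1)
6. t=5 → L at (0,3); v=(1,-1)
7. t=3 → B at (3,0); v=(1,1)
8. t=6 → R at (9,6); v=(-1,1)

Final position: (9,6)
Wall sequence: TLBRTLBR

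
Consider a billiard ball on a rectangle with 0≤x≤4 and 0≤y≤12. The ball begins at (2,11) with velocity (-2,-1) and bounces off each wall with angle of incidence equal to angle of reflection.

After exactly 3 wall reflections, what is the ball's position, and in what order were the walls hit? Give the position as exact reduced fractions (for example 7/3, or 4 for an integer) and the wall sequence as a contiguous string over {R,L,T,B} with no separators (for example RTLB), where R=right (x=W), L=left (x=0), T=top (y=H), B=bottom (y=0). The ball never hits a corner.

1. t=1 → L at (0,10); v=(2,-1)
2. t=2 → R at (4,8); v=(-2,-1)
3. t=2 → L at (0,6); v=(2,-1)

Final position: (0,6)
Wall sequence: LRL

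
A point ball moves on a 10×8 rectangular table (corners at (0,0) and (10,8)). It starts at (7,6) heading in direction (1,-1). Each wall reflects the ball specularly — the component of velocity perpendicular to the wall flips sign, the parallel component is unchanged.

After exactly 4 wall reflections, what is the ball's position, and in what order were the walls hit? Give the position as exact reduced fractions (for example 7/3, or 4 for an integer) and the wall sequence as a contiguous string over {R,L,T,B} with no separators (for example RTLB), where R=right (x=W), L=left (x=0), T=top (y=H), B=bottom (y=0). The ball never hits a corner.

1. t=3 → R at (10,3); v=(-1,-1)
2. t=3 → B at (7,0); v=(-1,1)
3. t=7 → L at (0,7); v=(1,1)
4. t=1 → T at (1,8); v=(1,-1)

Final position: (1,8)
Wall sequence: RBLT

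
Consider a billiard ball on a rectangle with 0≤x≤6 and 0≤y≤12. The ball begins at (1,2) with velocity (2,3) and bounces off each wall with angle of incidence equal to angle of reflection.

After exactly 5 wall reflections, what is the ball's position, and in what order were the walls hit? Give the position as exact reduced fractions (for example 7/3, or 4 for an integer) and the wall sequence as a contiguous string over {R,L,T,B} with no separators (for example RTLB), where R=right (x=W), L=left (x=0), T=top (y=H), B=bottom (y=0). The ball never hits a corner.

Final position: (6,7/2)
Wall sequence: RTLBR

1. t=5/2 → R at (6,19/2); v=(-2,3)
2. t=5/6 → T at (13/3,12); v=(-2,-3)
3. t=13/6 → L at (0,11/2); v=(2,-3)
4. t=11/6 → B at (11/3,0); v=(2,3)
5. t=7/6 → R at (6,7/2); v=(-2,3)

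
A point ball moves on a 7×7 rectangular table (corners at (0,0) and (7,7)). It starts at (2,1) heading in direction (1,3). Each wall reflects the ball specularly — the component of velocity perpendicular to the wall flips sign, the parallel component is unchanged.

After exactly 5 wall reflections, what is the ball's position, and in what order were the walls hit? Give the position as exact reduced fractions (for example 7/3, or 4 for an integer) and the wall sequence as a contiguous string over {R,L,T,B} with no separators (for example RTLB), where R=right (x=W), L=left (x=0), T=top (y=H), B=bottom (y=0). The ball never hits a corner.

Final position: (3,0)
Wall sequence: TBRTB

1. t=2 → T at (4,7); v=(1,-3)
2. t=7/3 → B at (19/3,0); v=(1,3)
3. t=2/3 → R at (7,2); v=(-1,3)
4. t=5/3 → T at (16/3,7); v=(-1,-3)
5. t=7/3 → B at (3,0); v=(-1,3)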